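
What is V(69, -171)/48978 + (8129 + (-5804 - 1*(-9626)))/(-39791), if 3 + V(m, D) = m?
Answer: -97118312/324813933 ≈ -0.29900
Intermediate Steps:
V(m, D) = -3 + m
V(69, -171)/48978 + (8129 + (-5804 - 1*(-9626)))/(-39791) = (-3 + 69)/48978 + (8129 + (-5804 - 1*(-9626)))/(-39791) = 66*(1/48978) + (8129 + (-5804 + 9626))*(-1/39791) = 11/8163 + (8129 + 3822)*(-1/39791) = 11/8163 + 11951*(-1/39791) = 11/8163 - 11951/39791 = -97118312/324813933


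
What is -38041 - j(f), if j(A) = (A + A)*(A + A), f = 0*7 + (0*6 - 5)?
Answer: -38141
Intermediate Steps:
f = -5 (f = 0 + (0 - 5) = 0 - 5 = -5)
j(A) = 4*A² (j(A) = (2*A)*(2*A) = 4*A²)
-38041 - j(f) = -38041 - 4*(-5)² = -38041 - 4*25 = -38041 - 1*100 = -38041 - 100 = -38141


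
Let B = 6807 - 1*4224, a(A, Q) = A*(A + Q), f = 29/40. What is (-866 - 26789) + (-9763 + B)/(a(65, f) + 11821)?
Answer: -712100083/25749 ≈ -27655.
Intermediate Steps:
f = 29/40 (f = 29*(1/40) = 29/40 ≈ 0.72500)
B = 2583 (B = 6807 - 4224 = 2583)
(-866 - 26789) + (-9763 + B)/(a(65, f) + 11821) = (-866 - 26789) + (-9763 + 2583)/(65*(65 + 29/40) + 11821) = -27655 - 7180/(65*(2629/40) + 11821) = -27655 - 7180/(34177/8 + 11821) = -27655 - 7180/128745/8 = -27655 - 7180*8/128745 = -27655 - 11488/25749 = -712100083/25749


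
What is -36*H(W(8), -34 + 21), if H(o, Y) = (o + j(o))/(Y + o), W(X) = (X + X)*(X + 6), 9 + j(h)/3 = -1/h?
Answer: -397125/11816 ≈ -33.609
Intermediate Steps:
j(h) = -27 - 3/h (j(h) = -27 + 3*(-1/h) = -27 - 3/h)
W(X) = 2*X*(6 + X) (W(X) = (2*X)*(6 + X) = 2*X*(6 + X))
H(o, Y) = (-27 + o - 3/o)/(Y + o) (H(o, Y) = (o + (-27 - 3/o))/(Y + o) = (-27 + o - 3/o)/(Y + o))
-36*H(W(8), -34 + 21) = -36*(-3 - 2*8*(6 + 8)*(27 - 2*8*(6 + 8)))/((2*8*(6 + 8))*((-34 + 21) + 2*8*(6 + 8))) = -36*(-3 - 2*8*14*(27 - 2*8*14))/((2*8*14)*(-13 + 2*8*14)) = -36*(-3 - 1*224*(27 - 1*224))/(224*(-13 + 224)) = -9*(-3 - 1*224*(27 - 224))/(56*211) = -9*(-3 - 1*224*(-197))/(56*211) = -9*(-3 + 44128)/(56*211) = -9*44125/(56*211) = -36*44125/47264 = -397125/11816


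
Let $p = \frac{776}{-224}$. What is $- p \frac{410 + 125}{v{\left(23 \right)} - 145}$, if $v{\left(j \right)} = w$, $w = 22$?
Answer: $- \frac{51895}{3444} \approx -15.068$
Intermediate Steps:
$p = - \frac{97}{28}$ ($p = 776 \left(- \frac{1}{224}\right) = - \frac{97}{28} \approx -3.4643$)
$v{\left(j \right)} = 22$
$- p \frac{410 + 125}{v{\left(23 \right)} - 145} = \left(-1\right) \left(- \frac{97}{28}\right) \frac{410 + 125}{22 - 145} = \frac{97 \frac{535}{-123}}{28} = \frac{97 \cdot 535 \left(- \frac{1}{123}\right)}{28} = \frac{97}{28} \left(- \frac{535}{123}\right) = - \frac{51895}{3444}$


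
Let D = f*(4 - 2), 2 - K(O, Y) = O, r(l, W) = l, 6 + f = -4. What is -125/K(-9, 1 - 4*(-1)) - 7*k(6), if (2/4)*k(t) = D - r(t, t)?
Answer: 3879/11 ≈ 352.64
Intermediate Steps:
f = -10 (f = -6 - 4 = -10)
K(O, Y) = 2 - O
D = -20 (D = -10*(4 - 2) = -10*2 = -20)
k(t) = -40 - 2*t (k(t) = 2*(-20 - t) = -40 - 2*t)
-125/K(-9, 1 - 4*(-1)) - 7*k(6) = -125/(2 - 1*(-9)) - 7*(-40 - 2*6) = -125/(2 + 9) - 7*(-40 - 12) = -125/11 - 7*(-52) = -125*1/11 + 364 = -125/11 + 364 = 3879/11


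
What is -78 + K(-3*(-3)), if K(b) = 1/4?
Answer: -311/4 ≈ -77.750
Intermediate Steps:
K(b) = ¼
-78 + K(-3*(-3)) = -78 + ¼ = -311/4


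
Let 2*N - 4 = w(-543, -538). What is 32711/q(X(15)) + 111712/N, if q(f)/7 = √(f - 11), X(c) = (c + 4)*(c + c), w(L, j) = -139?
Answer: -223424/135 + 4673*√559/559 ≈ -1457.3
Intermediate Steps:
N = -135/2 (N = 2 + (½)*(-139) = 2 - 139/2 = -135/2 ≈ -67.500)
X(c) = 2*c*(4 + c) (X(c) = (4 + c)*(2*c) = 2*c*(4 + c))
q(f) = 7*√(-11 + f) (q(f) = 7*√(f - 11) = 7*√(-11 + f))
32711/q(X(15)) + 111712/N = 32711/((7*√(-11 + 2*15*(4 + 15)))) + 111712/(-135/2) = 32711/((7*√(-11 + 2*15*19))) + 111712*(-2/135) = 32711/((7*√(-11 + 570))) - 223424/135 = 32711/((7*√559)) - 223424/135 = 32711*(√559/3913) - 223424/135 = 4673*√559/559 - 223424/135 = -223424/135 + 4673*√559/559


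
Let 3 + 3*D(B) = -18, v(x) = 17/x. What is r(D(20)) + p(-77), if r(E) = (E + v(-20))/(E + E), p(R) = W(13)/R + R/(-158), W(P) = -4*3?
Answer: 292933/243320 ≈ 1.2039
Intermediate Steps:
D(B) = -7 (D(B) = -1 + (1/3)*(-18) = -1 - 6 = -7)
W(P) = -12
p(R) = -12/R - R/158 (p(R) = -12/R + R/(-158) = -12/R + R*(-1/158) = -12/R - R/158)
r(E) = (-17/20 + E)/(2*E) (r(E) = (E + 17/(-20))/(E + E) = (E + 17*(-1/20))/((2*E)) = (E - 17/20)*(1/(2*E)) = (-17/20 + E)*(1/(2*E)) = (-17/20 + E)/(2*E))
r(D(20)) + p(-77) = (1/40)*(-17 + 20*(-7))/(-7) + (-12/(-77) - 1/158*(-77)) = (1/40)*(-1/7)*(-17 - 140) + (-12*(-1/77) + 77/158) = (1/40)*(-1/7)*(-157) + (12/77 + 77/158) = 157/280 + 7825/12166 = 292933/243320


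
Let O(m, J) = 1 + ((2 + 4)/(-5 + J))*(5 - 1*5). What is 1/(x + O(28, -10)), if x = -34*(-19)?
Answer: 1/647 ≈ 0.0015456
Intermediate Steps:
O(m, J) = 1 (O(m, J) = 1 + (6/(-5 + J))*(5 - 5) = 1 + (6/(-5 + J))*0 = 1 + 0 = 1)
x = 646
1/(x + O(28, -10)) = 1/(646 + 1) = 1/647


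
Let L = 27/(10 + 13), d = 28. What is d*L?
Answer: 756/23 ≈ 32.870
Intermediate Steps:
L = 27/23 ≈ 1.1739
d*L = 28*(27/23) = 756/23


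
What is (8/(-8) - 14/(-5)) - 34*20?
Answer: -3391/5 ≈ -678.20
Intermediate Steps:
(8/(-8) - 14/(-5)) - 34*20 = (8*(-⅛) - 14*(-⅕)) - 680 = (-1 + 14/5) - 680 = 9/5 - 680 = -3391/5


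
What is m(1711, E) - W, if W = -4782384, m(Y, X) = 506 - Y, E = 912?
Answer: 4781179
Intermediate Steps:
m(1711, E) - W = (506 - 1*1711) - 1*(-4782384) = (506 - 1711) + 4782384 = -1205 + 4782384 = 4781179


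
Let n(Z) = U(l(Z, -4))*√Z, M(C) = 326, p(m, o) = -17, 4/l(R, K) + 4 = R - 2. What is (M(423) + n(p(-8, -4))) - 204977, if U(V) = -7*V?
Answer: -204651 + 28*I*√17/23 ≈ -2.0465e+5 + 5.0194*I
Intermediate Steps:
l(R, K) = 4/(-6 + R) (l(R, K) = 4/(-4 + (R - 2)) = 4/(-4 + (-2 + R)) = 4/(-6 + R))
n(Z) = -28*√Z/(-6 + Z) (n(Z) = (-28/(-6 + Z))*√Z = -28*√Z/(-6 + Z))
(M(423) + n(p(-8, -4))) - 204977 = (326 - 28*√(-17)/(-6 - 17)) - 204977 = (326 - 28*I*√17/(-23)) - 204977 = (326 - 28*I*√17*(-1/23)) - 204977 = (326 + 28*I*√17/23) - 204977 = -204651 + 28*I*√17/23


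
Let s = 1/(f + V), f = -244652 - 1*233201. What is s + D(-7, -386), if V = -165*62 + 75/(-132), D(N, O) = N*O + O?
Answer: 49737667888/21475677 ≈ 2316.0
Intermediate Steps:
f = -477853 (f = -244652 - 233201 = -477853)
D(N, O) = O + N*O
V = -450145/44 (V = -10230 + 75*(-1/132) = -10230 - 25/44 = -450145/44 ≈ -10231.)
s = -44/21475677 (s = 1/(-477853 - 450145/44) = 1/(-21475677/44) = -44/21475677 ≈ -2.0488e-6)
s + D(-7, -386) = -44/21475677 - 386*(1 - 7) = -44/21475677 - 386*(-6) = -44/21475677 + 2316 = 49737667888/21475677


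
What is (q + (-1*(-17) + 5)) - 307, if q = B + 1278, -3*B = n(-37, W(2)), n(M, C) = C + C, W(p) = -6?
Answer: 997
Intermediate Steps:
n(M, C) = 2*C
B = 4 (B = -2*(-6)/3 = -1/3*(-12) = 4)
q = 1282 (q = 4 + 1278 = 1282)
(q + (-1*(-17) + 5)) - 307 = (1282 + (-1*(-17) + 5)) - 307 = (1282 + (17 + 5)) - 307 = (1282 + 22) - 307 = 1304 - 307 = 997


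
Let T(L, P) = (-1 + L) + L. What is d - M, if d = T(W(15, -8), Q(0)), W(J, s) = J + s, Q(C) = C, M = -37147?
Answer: 37160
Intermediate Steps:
T(L, P) = -1 + 2*L
d = 13 (d = -1 + 2*(15 - 8) = -1 + 2*7 = -1 + 14 = 13)
d - M = 13 - 1*(-37147) = 13 + 37147 = 37160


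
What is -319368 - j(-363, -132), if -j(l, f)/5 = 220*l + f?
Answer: -719328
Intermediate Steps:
j(l, f) = -1100*l - 5*f (j(l, f) = -5*(220*l + f) = -5*(f + 220*l) = -1100*l - 5*f)
-319368 - j(-363, -132) = -319368 - (-1100*(-363) - 5*(-132)) = -319368 - (399300 + 660) = -319368 - 1*399960 = -319368 - 399960 = -719328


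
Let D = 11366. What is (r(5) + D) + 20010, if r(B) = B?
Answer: 31381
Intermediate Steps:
(r(5) + D) + 20010 = (5 + 11366) + 20010 = 11371 + 20010 = 31381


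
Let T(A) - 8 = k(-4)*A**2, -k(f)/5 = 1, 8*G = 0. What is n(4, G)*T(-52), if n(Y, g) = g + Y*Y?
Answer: -216192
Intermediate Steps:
G = 0 (G = (1/8)*0 = 0)
k(f) = -5 (k(f) = -5*1 = -5)
T(A) = 8 - 5*A**2
n(Y, g) = g + Y**2
n(4, G)*T(-52) = (0 + 4**2)*(8 - 5*(-52)**2) = (0 + 16)*(8 - 5*2704) = 16*(8 - 13520) = 16*(-13512) = -216192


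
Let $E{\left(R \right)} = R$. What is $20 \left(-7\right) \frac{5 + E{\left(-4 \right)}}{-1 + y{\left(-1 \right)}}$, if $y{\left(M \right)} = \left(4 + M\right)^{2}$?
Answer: $- \frac{35}{2} \approx -17.5$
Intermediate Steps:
$20 \left(-7\right) \frac{5 + E{\left(-4 \right)}}{-1 + y{\left(-1 \right)}} = 20 \left(-7\right) \frac{5 - 4}{-1 + \left(4 - 1\right)^{2}} = - 140 \cdot 1 \frac{1}{-1 + 3^{2}} = - 140 \cdot 1 \frac{1}{-1 + 9} = - 140 \cdot 1 \cdot \frac{1}{8} = \left(-140\right) \frac{1}{8} = - \frac{35}{2}$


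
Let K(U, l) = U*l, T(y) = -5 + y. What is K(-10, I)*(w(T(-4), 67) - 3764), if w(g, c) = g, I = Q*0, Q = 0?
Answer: 0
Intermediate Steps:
I = 0 (I = 0*0 = 0)
K(-10, I)*(w(T(-4), 67) - 3764) = (-10*0)*((-5 - 4) - 3764) = 0*(-9 - 3764) = 0*(-3773) = 0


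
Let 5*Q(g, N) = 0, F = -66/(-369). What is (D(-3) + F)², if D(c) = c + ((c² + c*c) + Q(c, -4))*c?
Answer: 48846121/15129 ≈ 3228.6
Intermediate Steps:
F = 22/123 (F = -66*(-1/369) = 22/123 ≈ 0.17886)
Q(g, N) = 0 (Q(g, N) = (⅕)*0 = 0)
D(c) = c + 2*c³ (D(c) = c + ((c² + c*c) + 0)*c = c + ((c² + c²) + 0)*c = c + (2*c² + 0)*c = c + (2*c²)*c = c + 2*c³)
(D(-3) + F)² = ((-3 + 2*(-3)³) + 22/123)² = ((-3 + 2*(-27)) + 22/123)² = ((-3 - 54) + 22/123)² = (-57 + 22/123)² = (-6989/123)² = 48846121/15129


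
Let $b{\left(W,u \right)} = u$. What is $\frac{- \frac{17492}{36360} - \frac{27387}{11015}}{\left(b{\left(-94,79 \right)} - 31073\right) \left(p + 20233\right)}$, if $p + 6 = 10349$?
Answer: $\frac{11884657}{3795479713037376} \approx 3.1313 \cdot 10^{-9}$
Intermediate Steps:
$p = 10343$ ($p = -6 + 10349 = 10343$)
$\frac{- \frac{17492}{36360} - \frac{27387}{11015}}{\left(b{\left(-94,79 \right)} - 31073\right) \left(p + 20233\right)} = \frac{- \frac{17492}{36360} - \frac{27387}{11015}}{\left(79 - 31073\right) \left(10343 + 20233\right)} = \frac{\left(-17492\right) \frac{1}{36360} - \frac{27387}{11015}}{\left(-30994\right) 30576} = \frac{- \frac{4373}{9090} - \frac{27387}{11015}}{-947672544} = \left(- \frac{11884657}{4005054}\right) \left(- \frac{1}{947672544}\right) = \frac{11884657}{3795479713037376}$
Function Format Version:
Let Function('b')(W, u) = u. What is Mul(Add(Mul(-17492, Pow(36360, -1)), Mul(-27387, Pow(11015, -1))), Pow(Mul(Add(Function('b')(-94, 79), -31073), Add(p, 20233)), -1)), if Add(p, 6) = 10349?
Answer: Rational(11884657, 3795479713037376) ≈ 3.1313e-9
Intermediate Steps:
p = 10343 (p = Add(-6, 10349) = 10343)
Mul(Add(Mul(-17492, Pow(36360, -1)), Mul(-27387, Pow(11015, -1))), Pow(Mul(Add(Function('b')(-94, 79), -31073), Add(p, 20233)), -1)) = Mul(Add(Mul(-17492, Pow(36360, -1)), Mul(-27387, Pow(11015, -1))), Pow(Mul(Add(79, -31073), Add(10343, 20233)), -1)) = Mul(Add(Mul(-17492, Rational(1, 36360)), Mul(-27387, Rational(1, 11015))), Pow(Mul(-30994, 30576), -1)) = Mul(Add(Rational(-4373, 9090), Rational(-27387, 11015)), Pow(-947672544, -1)) = Mul(Rational(-11884657, 4005054), Rational(-1, 947672544)) = Rational(11884657, 3795479713037376)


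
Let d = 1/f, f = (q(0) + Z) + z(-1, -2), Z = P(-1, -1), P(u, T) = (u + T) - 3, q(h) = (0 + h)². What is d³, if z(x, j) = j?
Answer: -1/343 ≈ -0.0029155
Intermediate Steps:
q(h) = h²
P(u, T) = -3 + T + u (P(u, T) = (T + u) - 3 = -3 + T + u)
Z = -5 (Z = -3 - 1 - 1 = -5)
f = -7 (f = (0² - 5) - 2 = (0 - 5) - 2 = -5 - 2 = -7)
d = -⅐ (d = 1/(-7) = -⅐ ≈ -0.14286)
d³ = (-⅐)³ = -1/343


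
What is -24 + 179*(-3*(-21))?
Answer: 11253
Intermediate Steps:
-24 + 179*(-3*(-21)) = -24 + 179*63 = -24 + 11277 = 11253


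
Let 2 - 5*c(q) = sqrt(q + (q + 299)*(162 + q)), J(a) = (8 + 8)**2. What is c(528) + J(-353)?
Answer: 1282/5 - 3*sqrt(63462)/5 ≈ 105.25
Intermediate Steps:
J(a) = 256 (J(a) = 16**2 = 256)
c(q) = 2/5 - sqrt(q + (162 + q)*(299 + q))/5 (c(q) = 2/5 - sqrt(q + (q + 299)*(162 + q))/5 = 2/5 - sqrt(q + (299 + q)*(162 + q))/5 = 2/5 - sqrt(q + (162 + q)*(299 + q))/5)
c(528) + J(-353) = (2/5 - sqrt(48438 + 528**2 + 462*528)/5) + 256 = (2/5 - sqrt(48438 + 278784 + 243936)/5) + 256 = (2/5 - 3*sqrt(63462)/5) + 256 = 1282/5 - 3*sqrt(63462)/5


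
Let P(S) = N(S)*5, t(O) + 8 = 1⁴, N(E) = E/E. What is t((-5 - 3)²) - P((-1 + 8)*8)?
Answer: -12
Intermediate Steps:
N(E) = 1
t(O) = -7 (t(O) = -8 + 1⁴ = -8 + 1 = -7)
P(S) = 5 (P(S) = 1*5 = 5)
t((-5 - 3)²) - P((-1 + 8)*8) = -7 - 1*5 = -7 - 5 = -12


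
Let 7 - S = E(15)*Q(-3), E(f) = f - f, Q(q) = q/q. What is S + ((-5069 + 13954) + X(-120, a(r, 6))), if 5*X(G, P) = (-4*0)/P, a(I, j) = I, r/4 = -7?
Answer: 8892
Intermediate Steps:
r = -28 (r = 4*(-7) = -28)
Q(q) = 1
X(G, P) = 0 (X(G, P) = ((-4*0)/P)/5 = (0/P)/5 = (1/5)*0 = 0)
E(f) = 0
S = 7 (S = 7 - 0 = 7 - 1*0 = 7 + 0 = 7)
S + ((-5069 + 13954) + X(-120, a(r, 6))) = 7 + ((-5069 + 13954) + 0) = 7 + (8885 + 0) = 7 + 8885 = 8892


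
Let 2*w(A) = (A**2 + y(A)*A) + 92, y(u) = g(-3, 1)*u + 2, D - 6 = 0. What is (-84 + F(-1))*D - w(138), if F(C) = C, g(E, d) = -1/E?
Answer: -13390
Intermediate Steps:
D = 6 (D = 6 + 0 = 6)
y(u) = 2 + u/3 (y(u) = (-1/(-3))*u + 2 = (-1*(-1/3))*u + 2 = u/3 + 2 = 2 + u/3)
w(A) = 46 + A**2/2 + A*(2 + A/3)/2 (w(A) = ((A**2 + (2 + A/3)*A) + 92)/2 = ((A**2 + A*(2 + A/3)) + 92)/2 = (92 + A**2 + A*(2 + A/3))/2 = 46 + A**2/2 + A*(2 + A/3)/2)
(-84 + F(-1))*D - w(138) = (-84 - 1)*6 - (46 + 138 + (2/3)*138**2) = -85*6 - (46 + 138 + (2/3)*19044) = -510 - (46 + 138 + 12696) = -510 - 1*12880 = -510 - 12880 = -13390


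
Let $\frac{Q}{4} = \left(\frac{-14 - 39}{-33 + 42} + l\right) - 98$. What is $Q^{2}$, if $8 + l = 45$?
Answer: $\frac{5798464}{81} \approx 71586.0$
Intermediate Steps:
$l = 37$ ($l = -8 + 45 = 37$)
$Q = - \frac{2408}{9}$ ($Q = 4 \left(\left(\frac{-14 - 39}{-33 + 42} + 37\right) - 98\right) = 4 \left(\left(- \frac{53}{9} + 37\right) - 98\right) = 4 \left(\frac{280}{9} - 98\right) = 4 \left(- \frac{602}{9}\right) = - \frac{2408}{9} \approx -267.56$)
$Q^{2} = \left(- \frac{2408}{9}\right)^{2} = \frac{5798464}{81}$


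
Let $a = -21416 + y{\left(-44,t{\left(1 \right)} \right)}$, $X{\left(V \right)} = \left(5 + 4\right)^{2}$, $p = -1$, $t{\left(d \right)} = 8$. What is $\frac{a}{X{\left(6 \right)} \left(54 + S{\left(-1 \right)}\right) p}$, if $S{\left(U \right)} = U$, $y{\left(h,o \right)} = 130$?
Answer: $\frac{21286}{4293} \approx 4.9583$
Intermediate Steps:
$X{\left(V \right)} = 81$ ($X{\left(V \right)} = 9^{2} = 81$)
$a = -21286$ ($a = -21416 + 130 = -21286$)
$\frac{a}{X{\left(6 \right)} \left(54 + S{\left(-1 \right)}\right) p} = - \frac{21286}{81 \left(54 - 1\right) \left(-1\right)} = - \frac{21286}{81 \cdot 53 \left(-1\right)} = - \frac{21286}{81 \left(-53\right)} = - \frac{21286}{-4293} = \left(-21286\right) \left(- \frac{1}{4293}\right) = \frac{21286}{4293}$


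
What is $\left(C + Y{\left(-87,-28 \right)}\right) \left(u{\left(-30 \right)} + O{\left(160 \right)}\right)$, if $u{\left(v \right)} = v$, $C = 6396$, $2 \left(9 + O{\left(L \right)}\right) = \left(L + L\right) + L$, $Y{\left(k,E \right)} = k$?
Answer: $1268109$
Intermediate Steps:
$O{\left(L \right)} = -9 + \frac{3 L}{2}$ ($O{\left(L \right)} = -9 + \frac{\left(L + L\right) + L}{2} = -9 + \frac{2 L + L}{2} = -9 + \frac{3 L}{2}$)
$\left(C + Y{\left(-87,-28 \right)}\right) \left(u{\left(-30 \right)} + O{\left(160 \right)}\right) = \left(6396 - 87\right) \left(-30 + \left(-9 + \frac{3}{2} \cdot 160\right)\right) = 6309 \left(-30 + \left(-9 + 240\right)\right) = 6309 \left(-30 + 231\right) = 6309 \cdot 201 = 1268109$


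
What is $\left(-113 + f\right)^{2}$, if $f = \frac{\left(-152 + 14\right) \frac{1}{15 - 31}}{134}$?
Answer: $\frac{14657218489}{1149184} \approx 12754.0$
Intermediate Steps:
$f = \frac{69}{1072}$ ($f = - \frac{138}{-16} \cdot \frac{1}{134} = \left(-138\right) \left(- \frac{1}{16}\right) \frac{1}{134} = \frac{69}{8} \cdot \frac{1}{134} = \frac{69}{1072} \approx 0.064366$)
$\left(-113 + f\right)^{2} = \left(-113 + \frac{69}{1072}\right)^{2} = \left(- \frac{121067}{1072}\right)^{2} = \frac{14657218489}{1149184}$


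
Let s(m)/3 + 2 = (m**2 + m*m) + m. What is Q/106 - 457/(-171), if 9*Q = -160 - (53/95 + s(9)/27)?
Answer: 1013279/407835 ≈ 2.4845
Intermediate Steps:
s(m) = -6 + 3*m + 6*m**2 (s(m) = -6 + 3*((m**2 + m*m) + m) = -6 + 3*((m**2 + m**2) + m) = -6 + 3*(2*m**2 + m) = -6 + 3*(m + 2*m**2) = -6 + (3*m + 6*m**2) = -6 + 3*m + 6*m**2)
Q = -153332/7695 (Q = (-160 - (53/95 + (-6 + 3*9 + 6*9**2)/27))/9 = (-160 - (53*(1/95) + (-6 + 27 + 6*81)*(1/27)))/9 = (-160 - (53/95 + (-6 + 27 + 486)*(1/27)))/9 = (-160 - (53/95 + 507*(1/27)))/9 = (-160 - (53/95 + 169/9))/9 = (-160 - 1*16532/855)/9 = (-160 - 16532/855)/9 = (1/9)*(-153332/855) = -153332/7695 ≈ -19.926)
Q/106 - 457/(-171) = -153332/7695/106 - 457/(-171) = -153332/7695*1/106 - 457*(-1/171) = -76666/407835 + 457/171 = 1013279/407835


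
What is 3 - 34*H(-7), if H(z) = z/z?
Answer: -31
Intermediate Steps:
H(z) = 1
3 - 34*H(-7) = 3 - 34*1 = 3 - 34 = -31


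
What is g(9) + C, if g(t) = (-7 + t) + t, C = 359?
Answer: 370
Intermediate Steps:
g(t) = -7 + 2*t
g(9) + C = (-7 + 2*9) + 359 = (-7 + 18) + 359 = 11 + 359 = 370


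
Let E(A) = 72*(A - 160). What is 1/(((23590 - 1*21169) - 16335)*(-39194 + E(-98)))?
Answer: 1/803811780 ≈ 1.2441e-9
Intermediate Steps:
E(A) = -11520 + 72*A (E(A) = 72*(-160 + A) = -11520 + 72*A)
1/(((23590 - 1*21169) - 16335)*(-39194 + E(-98))) = 1/(((23590 - 1*21169) - 16335)*(-39194 + (-11520 + 72*(-98)))) = 1/(((23590 - 21169) - 16335)*(-39194 + (-11520 - 7056))) = 1/((2421 - 16335)*(-39194 - 18576)) = 1/(-13914*(-57770)) = 1/803811780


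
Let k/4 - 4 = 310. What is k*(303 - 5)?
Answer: 374288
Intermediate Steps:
k = 1256 (k = 16 + 4*310 = 16 + 1240 = 1256)
k*(303 - 5) = 1256*(303 - 5) = 1256*298 = 374288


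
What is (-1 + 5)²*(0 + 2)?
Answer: 32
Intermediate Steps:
(-1 + 5)²*(0 + 2) = 4²*2 = 16*2 = 32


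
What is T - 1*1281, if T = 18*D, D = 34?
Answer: -669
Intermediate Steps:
T = 612 (T = 18*34 = 612)
T - 1*1281 = 612 - 1*1281 = 612 - 1281 = -669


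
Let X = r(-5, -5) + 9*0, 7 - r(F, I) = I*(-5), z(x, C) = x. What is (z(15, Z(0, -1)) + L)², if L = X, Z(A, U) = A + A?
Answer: 9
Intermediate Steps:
Z(A, U) = 2*A
r(F, I) = 7 + 5*I (r(F, I) = 7 - I*(-5) = 7 - (-5)*I = 7 + 5*I)
X = -18 (X = (7 + 5*(-5)) + 9*0 = (7 - 25) + 0 = -18 + 0 = -18)
L = -18
(z(15, Z(0, -1)) + L)² = (15 - 18)² = (-3)² = 9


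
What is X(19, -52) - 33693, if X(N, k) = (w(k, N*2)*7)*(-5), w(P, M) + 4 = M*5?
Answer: -40203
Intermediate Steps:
w(P, M) = -4 + 5*M (w(P, M) = -4 + M*5 = -4 + 5*M)
X(N, k) = 140 - 350*N (X(N, k) = ((-4 + 5*(N*2))*7)*(-5) = ((-4 + 5*(2*N))*7)*(-5) = ((-4 + 10*N)*7)*(-5) = (-28 + 70*N)*(-5) = 140 - 350*N)
X(19, -52) - 33693 = (140 - 350*19) - 33693 = (140 - 6650) - 33693 = -6510 - 33693 = -40203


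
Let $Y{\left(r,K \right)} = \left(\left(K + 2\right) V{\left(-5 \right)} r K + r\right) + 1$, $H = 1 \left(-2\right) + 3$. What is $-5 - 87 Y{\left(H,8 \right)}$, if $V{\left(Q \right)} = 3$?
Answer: $-21059$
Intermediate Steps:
$H = 1$ ($H = -2 + 3 = 1$)
$Y{\left(r,K \right)} = 1 + r + K r \left(6 + 3 K\right)$ ($Y{\left(r,K \right)} = \left(\left(K + 2\right) 3 r K + r\right) + 1 = \left(\left(2 + K\right) 3 r K + r\right) + 1 = \left(\left(6 + 3 K\right) r K + r\right) + 1 = \left(r \left(6 + 3 K\right) K + r\right) + 1 = \left(K r \left(6 + 3 K\right) + r\right) + 1 = \left(r + K r \left(6 + 3 K\right)\right) + 1 = 1 + r + K r \left(6 + 3 K\right)$)
$-5 - 87 Y{\left(H,8 \right)} = -5 - 87 \left(1 + 1 + 3 \cdot 1 \cdot 8^{2} + 6 \cdot 8 \cdot 1\right) = -5 - 87 \left(1 + 1 + 3 \cdot 1 \cdot 64 + 48\right) = -5 - 87 \left(1 + 1 + 192 + 48\right) = -5 - 21054 = -21059$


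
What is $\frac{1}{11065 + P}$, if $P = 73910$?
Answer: $\frac{1}{84975} \approx 1.1768 \cdot 10^{-5}$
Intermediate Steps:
$\frac{1}{11065 + P} = \frac{1}{11065 + 73910} = \frac{1}{84975}$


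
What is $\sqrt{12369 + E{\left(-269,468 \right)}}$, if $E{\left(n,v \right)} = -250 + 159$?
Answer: $\sqrt{12278} \approx 110.81$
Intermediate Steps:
$E{\left(n,v \right)} = -91$
$\sqrt{12369 + E{\left(-269,468 \right)}} = \sqrt{12369 - 91} = \sqrt{12278}$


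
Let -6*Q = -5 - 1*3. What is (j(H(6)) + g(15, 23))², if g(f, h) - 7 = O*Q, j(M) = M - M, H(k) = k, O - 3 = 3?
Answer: 225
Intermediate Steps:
O = 6 (O = 3 + 3 = 6)
Q = 4/3 (Q = -(-5 - 1*3)/6 = -(-5 - 3)/6 = -⅙*(-8) = 4/3 ≈ 1.3333)
j(M) = 0
g(f, h) = 15 (g(f, h) = 7 + 6*(4/3) = 7 + 8 = 15)
(j(H(6)) + g(15, 23))² = (0 + 15)² = 15² = 225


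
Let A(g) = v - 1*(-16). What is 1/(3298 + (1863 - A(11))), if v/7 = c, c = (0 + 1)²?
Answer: 1/5138 ≈ 0.00019463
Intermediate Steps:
c = 1 (c = 1² = 1)
v = 7 (v = 7*1 = 7)
A(g) = 23 (A(g) = 7 - 1*(-16) = 7 + 16 = 23)
1/(3298 + (1863 - A(11))) = 1/(3298 + (1863 - 1*23)) = 1/(3298 + (1863 - 23)) = 1/(3298 + 1840) = 1/5138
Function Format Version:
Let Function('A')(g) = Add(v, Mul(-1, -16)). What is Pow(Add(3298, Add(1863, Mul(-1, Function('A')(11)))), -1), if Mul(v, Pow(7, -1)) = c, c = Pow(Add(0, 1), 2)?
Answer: Rational(1, 5138) ≈ 0.00019463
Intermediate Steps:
c = 1 (c = Pow(1, 2) = 1)
v = 7 (v = Mul(7, 1) = 7)
Function('A')(g) = 23 (Function('A')(g) = Add(7, Mul(-1, -16)) = Add(7, 16) = 23)
Pow(Add(3298, Add(1863, Mul(-1, Function('A')(11)))), -1) = Pow(Add(3298, Add(1863, Mul(-1, 23))), -1) = Pow(Add(3298, Add(1863, -23)), -1) = Pow(Add(3298, 1840), -1) = Pow(5138, -1) = Rational(1, 5138)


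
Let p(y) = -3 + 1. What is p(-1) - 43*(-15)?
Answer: 643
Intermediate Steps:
p(y) = -2
p(-1) - 43*(-15) = -2 - 43*(-15) = -2 + 645 = 643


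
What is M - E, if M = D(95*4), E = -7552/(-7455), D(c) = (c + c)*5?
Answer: 28321448/7455 ≈ 3799.0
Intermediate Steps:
D(c) = 10*c (D(c) = (2*c)*5 = 10*c)
E = 7552/7455 (E = -7552*(-1/7455) = 7552/7455 ≈ 1.0130)
M = 3800 (M = 10*(95*4) = 10*380 = 3800)
M - E = 3800 - 1*7552/7455 = 3800 - 7552/7455 = 28321448/7455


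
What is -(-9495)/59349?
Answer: 3165/19783 ≈ 0.15999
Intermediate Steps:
-(-9495)/59349 = -1*(-3165/19783) = 3165/19783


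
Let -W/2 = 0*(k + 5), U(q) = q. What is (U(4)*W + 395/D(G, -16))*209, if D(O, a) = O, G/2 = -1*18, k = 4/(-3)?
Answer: -82555/36 ≈ -2293.2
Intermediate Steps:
k = -4/3 (k = 4*(-1/3) = -4/3 ≈ -1.3333)
G = -36 (G = 2*(-1*18) = 2*(-18) = -36)
W = 0 (W = -0*(-4/3 + 5) = -0*11/3 = -2*0 = 0)
(U(4)*W + 395/D(G, -16))*209 = (4*0 + 395/(-36))*209 = (0 + 395*(-1/36))*209 = (0 - 395/36)*209 = -395/36*209 = -82555/36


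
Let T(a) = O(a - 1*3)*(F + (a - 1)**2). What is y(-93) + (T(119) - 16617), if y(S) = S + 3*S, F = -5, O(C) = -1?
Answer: -30908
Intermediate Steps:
T(a) = 5 - (-1 + a)**2 (T(a) = -(-5 + (a - 1)**2) = -(-5 + (-1 + a)**2) = 5 - (-1 + a)**2)
y(S) = 4*S
y(-93) + (T(119) - 16617) = 4*(-93) + ((5 - (-1 + 119)**2) - 16617) = -372 + ((5 - 1*118**2) - 16617) = -372 + ((5 - 1*13924) - 16617) = -372 + ((5 - 13924) - 16617) = -372 + (-13919 - 16617) = -372 - 30536 = -30908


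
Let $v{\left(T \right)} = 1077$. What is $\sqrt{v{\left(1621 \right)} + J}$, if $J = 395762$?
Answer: $\sqrt{396839} \approx 629.95$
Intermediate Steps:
$\sqrt{v{\left(1621 \right)} + J} = \sqrt{1077 + 395762} = \sqrt{396839}$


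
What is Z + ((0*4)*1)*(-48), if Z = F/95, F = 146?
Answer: 146/95 ≈ 1.5368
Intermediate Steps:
Z = 146/95 ≈ 1.5368
Z + ((0*4)*1)*(-48) = 146/95 + ((0*4)*1)*(-48) = 146/95 + (0*1)*(-48) = 146/95 + 0*(-48) = 146/95 + 0 = 146/95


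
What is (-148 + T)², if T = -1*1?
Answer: 22201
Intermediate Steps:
T = -1
(-148 + T)² = (-148 - 1)² = (-149)² = 22201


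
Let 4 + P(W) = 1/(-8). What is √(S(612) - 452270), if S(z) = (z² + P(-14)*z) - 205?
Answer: 3*I*√35758/2 ≈ 283.65*I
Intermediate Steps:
P(W) = -33/8 (P(W) = -4 + 1/(-8) = -4 - ⅛ = -33/8)
S(z) = -205 + z² - 33*z/8 (S(z) = (z² - 33*z/8) - 205 = -205 + z² - 33*z/8)
√(S(612) - 452270) = √((-205 + 612² - 33/8*612) - 452270) = √((-205 + 374544 - 5049/2) - 452270) = √(743629/2 - 452270) = √(-160911/2) = 3*I*√35758/2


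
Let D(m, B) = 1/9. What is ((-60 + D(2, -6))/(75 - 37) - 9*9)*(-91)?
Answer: 2569931/342 ≈ 7514.4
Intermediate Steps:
D(m, B) = ⅑
((-60 + D(2, -6))/(75 - 37) - 9*9)*(-91) = ((-60 + ⅑)/(75 - 37) - 9*9)*(-91) = (-539/9/38 - 81)*(-91) = (-539/9*1/38 - 81)*(-91) = (-539/342 - 81)*(-91) = -28241/342*(-91) = 2569931/342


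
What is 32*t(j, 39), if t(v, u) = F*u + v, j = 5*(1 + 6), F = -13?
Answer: -15104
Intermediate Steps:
j = 35 (j = 5*7 = 35)
t(v, u) = v - 13*u (t(v, u) = -13*u + v = v - 13*u)
32*t(j, 39) = 32*(35 - 13*39) = 32*(35 - 507) = 32*(-472) = -15104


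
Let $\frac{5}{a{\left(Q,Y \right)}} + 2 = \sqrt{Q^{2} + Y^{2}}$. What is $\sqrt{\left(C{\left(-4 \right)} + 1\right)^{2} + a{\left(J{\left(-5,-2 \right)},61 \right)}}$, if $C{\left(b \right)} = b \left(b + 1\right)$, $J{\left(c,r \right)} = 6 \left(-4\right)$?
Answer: $\frac{\sqrt{-333 + 169 \sqrt{4297}}}{\sqrt{-2 + \sqrt{4297}}} \approx 13.003$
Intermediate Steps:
$J{\left(c,r \right)} = -24$
$C{\left(b \right)} = b \left(1 + b\right)$
$a{\left(Q,Y \right)} = \frac{5}{-2 + \sqrt{Q^{2} + Y^{2}}}$
$\sqrt{\left(C{\left(-4 \right)} + 1\right)^{2} + a{\left(J{\left(-5,-2 \right)},61 \right)}} = \sqrt{\left(- 4 \left(1 - 4\right) + 1\right)^{2} + \frac{5}{-2 + \sqrt{\left(-24\right)^{2} + 61^{2}}}} = \sqrt{\left(\left(-4\right) \left(-3\right) + 1\right)^{2} + \frac{5}{-2 + \sqrt{576 + 3721}}} = \sqrt{\left(12 + 1\right)^{2} + \frac{5}{-2 + \sqrt{4297}}} = \sqrt{13^{2} + \frac{5}{-2 + \sqrt{4297}}} = \sqrt{169 + \frac{5}{-2 + \sqrt{4297}}}$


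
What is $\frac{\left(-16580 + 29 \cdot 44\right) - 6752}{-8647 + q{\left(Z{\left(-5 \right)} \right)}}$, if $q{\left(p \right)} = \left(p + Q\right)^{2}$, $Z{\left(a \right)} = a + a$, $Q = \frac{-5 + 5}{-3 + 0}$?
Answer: $\frac{7352}{2849} \approx 2.5806$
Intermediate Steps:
$Q = 0$ ($Q = \frac{0}{-3} = 0 \left(- \frac{1}{3}\right) = 0$)
$Z{\left(a \right)} = 2 a$
$q{\left(p \right)} = p^{2}$ ($q{\left(p \right)} = \left(p + 0\right)^{2} = p^{2}$)
$\frac{\left(-16580 + 29 \cdot 44\right) - 6752}{-8647 + q{\left(Z{\left(-5 \right)} \right)}} = \frac{\left(-16580 + 29 \cdot 44\right) - 6752}{-8647 + \left(2 \left(-5\right)\right)^{2}} = \frac{\left(-16580 + 1276\right) - 6752}{-8647 + \left(-10\right)^{2}} = \frac{-15304 - 6752}{-8647 + 100} = - \frac{22056}{-8547} = \left(-22056\right) \left(- \frac{1}{8547}\right) = \frac{7352}{2849}$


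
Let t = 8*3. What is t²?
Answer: 576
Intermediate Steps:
t = 24
t² = 24² = 576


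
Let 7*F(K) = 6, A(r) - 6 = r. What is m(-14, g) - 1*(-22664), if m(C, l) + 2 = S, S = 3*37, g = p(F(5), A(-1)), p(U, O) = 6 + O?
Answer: 22773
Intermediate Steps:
A(r) = 6 + r
F(K) = 6/7 (F(K) = (⅐)*6 = 6/7)
g = 11 (g = 6 + (6 - 1) = 6 + 5 = 11)
S = 111
m(C, l) = 109 (m(C, l) = -2 + 111 = 109)
m(-14, g) - 1*(-22664) = 109 - 1*(-22664) = 109 + 22664 = 22773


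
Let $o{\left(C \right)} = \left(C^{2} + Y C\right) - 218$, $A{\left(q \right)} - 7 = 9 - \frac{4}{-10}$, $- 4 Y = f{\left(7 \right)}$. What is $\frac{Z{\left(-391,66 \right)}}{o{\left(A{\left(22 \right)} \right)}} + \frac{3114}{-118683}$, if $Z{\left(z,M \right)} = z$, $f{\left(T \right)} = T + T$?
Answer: $\frac{5602053}{92309} \approx 60.688$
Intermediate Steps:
$f{\left(T \right)} = 2 T$
$Y = - \frac{7}{2}$ ($Y = - \frac{2 \cdot 7}{4} = \left(- \frac{1}{4}\right) 14 = - \frac{7}{2} \approx -3.5$)
$A{\left(q \right)} = \frac{82}{5}$ ($A{\left(q \right)} = 7 + \left(9 - \frac{4}{-10}\right) = 7 + \left(9 - 4 \left(- \frac{1}{10}\right)\right) = 7 + \left(9 - - \frac{2}{5}\right) = 7 + \left(9 + \frac{2}{5}\right) = 7 + \frac{47}{5} = \frac{82}{5}$)
$o{\left(C \right)} = -218 + C^{2} - \frac{7 C}{2}$ ($o{\left(C \right)} = \left(C^{2} - \frac{7 C}{2}\right) - 218 = -218 + C^{2} - \frac{7 C}{2}$)
$\frac{Z{\left(-391,66 \right)}}{o{\left(A{\left(22 \right)} \right)}} + \frac{3114}{-118683} = - \frac{391}{-218 + \left(\frac{82}{5}\right)^{2} - \frac{287}{5}} + \frac{3114}{-118683} = - \frac{391}{-218 + \frac{6724}{25} - \frac{287}{5}} + 3114 \left(- \frac{1}{118683}\right) = - \frac{391}{- \frac{161}{25}} - \frac{346}{13187} = \left(-391\right) \left(- \frac{25}{161}\right) - \frac{346}{13187} = \frac{425}{7} - \frac{346}{13187} = \frac{5602053}{92309}$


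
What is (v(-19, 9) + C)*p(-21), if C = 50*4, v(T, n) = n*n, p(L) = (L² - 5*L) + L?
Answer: 147525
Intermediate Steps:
p(L) = L² - 4*L
v(T, n) = n²
C = 200
(v(-19, 9) + C)*p(-21) = (9² + 200)*(-21*(-4 - 21)) = (81 + 200)*(-21*(-25)) = 281*525 = 147525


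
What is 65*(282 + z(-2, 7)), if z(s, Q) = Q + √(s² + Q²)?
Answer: 18785 + 65*√53 ≈ 19258.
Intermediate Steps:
z(s, Q) = Q + √(Q² + s²)
65*(282 + z(-2, 7)) = 65*(282 + (7 + √(7² + (-2)²))) = 65*(282 + (7 + √(49 + 4))) = 65*(282 + (7 + √53)) = 65*(289 + √53) = 18785 + 65*√53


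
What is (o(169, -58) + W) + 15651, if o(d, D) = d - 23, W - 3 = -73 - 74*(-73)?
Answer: 21129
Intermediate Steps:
W = 5332 (W = 3 + (-73 - 74*(-73)) = 3 + (-73 + 5402) = 3 + 5329 = 5332)
o(d, D) = -23 + d
(o(169, -58) + W) + 15651 = ((-23 + 169) + 5332) + 15651 = (146 + 5332) + 15651 = 5478 + 15651 = 21129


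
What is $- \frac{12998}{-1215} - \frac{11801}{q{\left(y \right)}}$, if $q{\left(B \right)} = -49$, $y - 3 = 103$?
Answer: $\frac{14975117}{59535} \approx 251.53$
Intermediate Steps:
$y = 106$ ($y = 3 + 103 = 106$)
$- \frac{12998}{-1215} - \frac{11801}{q{\left(y \right)}} = - \frac{12998}{-1215} - \frac{11801}{-49} = \left(-12998\right) \left(- \frac{1}{1215}\right) - - \frac{11801}{49} = \frac{12998}{1215} + \frac{11801}{49} = \frac{14975117}{59535}$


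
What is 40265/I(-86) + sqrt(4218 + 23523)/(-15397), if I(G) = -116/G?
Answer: 1731395/58 - sqrt(27741)/15397 ≈ 29852.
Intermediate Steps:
40265/I(-86) + sqrt(4218 + 23523)/(-15397) = 40265/((-116/(-86))) + sqrt(4218 + 23523)/(-15397) = 40265/((-116*(-1/86))) + sqrt(27741)*(-1/15397) = 40265/(58/43) - sqrt(27741)/15397 = 40265*(43/58) - sqrt(27741)/15397 = 1731395/58 - sqrt(27741)/15397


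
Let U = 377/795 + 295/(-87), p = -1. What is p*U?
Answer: 22414/7685 ≈ 2.9166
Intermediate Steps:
U = -22414/7685 (U = 377*(1/795) + 295*(-1/87) = 377/795 - 295/87 = -22414/7685 ≈ -2.9166)
p*U = -1*(-22414/7685) = 22414/7685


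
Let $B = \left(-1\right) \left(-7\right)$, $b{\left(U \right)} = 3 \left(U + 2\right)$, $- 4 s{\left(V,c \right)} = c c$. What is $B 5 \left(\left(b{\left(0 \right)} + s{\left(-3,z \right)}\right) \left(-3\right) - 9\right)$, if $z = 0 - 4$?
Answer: $-525$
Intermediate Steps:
$z = -4$
$s{\left(V,c \right)} = - \frac{c^{2}}{4}$ ($s{\left(V,c \right)} = - \frac{c c}{4} = - \frac{c^{2}}{4}$)
$b{\left(U \right)} = 6 + 3 U$ ($b{\left(U \right)} = 3 \left(2 + U\right) = 6 + 3 U$)
$B = 7$
$B 5 \left(\left(b{\left(0 \right)} + s{\left(-3,z \right)}\right) \left(-3\right) - 9\right) = 7 \cdot 5 \left(\left(\left(6 + 3 \cdot 0\right) - \frac{\left(-4\right)^{2}}{4}\right) \left(-3\right) - 9\right) = 35 \left(\left(\left(6 + 0\right) - 4\right) \left(-3\right) - 9\right) = 35 \left(\left(6 - 4\right) \left(-3\right) - 9\right) = 35 \left(2 \left(-3\right) - 9\right) = 35 \left(-6 - 9\right) = 35 \left(-15\right) = -525$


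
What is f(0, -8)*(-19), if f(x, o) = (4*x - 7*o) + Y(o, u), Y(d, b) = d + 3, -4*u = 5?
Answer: -969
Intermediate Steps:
u = -5/4 (u = -1/4*5 = -5/4 ≈ -1.2500)
Y(d, b) = 3 + d
f(x, o) = 3 - 6*o + 4*x (f(x, o) = (4*x - 7*o) + (3 + o) = (-7*o + 4*x) + (3 + o) = 3 - 6*o + 4*x)
f(0, -8)*(-19) = (3 - 6*(-8) + 4*0)*(-19) = (3 + 48 + 0)*(-19) = 51*(-19) = -969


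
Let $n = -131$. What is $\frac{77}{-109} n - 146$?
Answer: $- \frac{5827}{109} \approx -53.459$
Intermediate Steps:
$\frac{77}{-109} n - 146 = \frac{77}{-109} \left(-131\right) - 146 = 77 \left(- \frac{1}{109}\right) \left(-131\right) - 146 = \left(- \frac{77}{109}\right) \left(-131\right) - 146 = \frac{10087}{109} - 146 = - \frac{5827}{109}$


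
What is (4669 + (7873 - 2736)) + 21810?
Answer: 31616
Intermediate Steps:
(4669 + (7873 - 2736)) + 21810 = (4669 + 5137) + 21810 = 9806 + 21810 = 31616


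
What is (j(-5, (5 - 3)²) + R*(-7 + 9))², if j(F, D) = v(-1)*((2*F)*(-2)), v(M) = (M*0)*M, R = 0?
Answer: 0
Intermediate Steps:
v(M) = 0 (v(M) = 0*M = 0)
j(F, D) = 0 (j(F, D) = 0*((2*F)*(-2)) = 0*(-4*F) = 0)
(j(-5, (5 - 3)²) + R*(-7 + 9))² = (0 + 0*(-7 + 9))² = (0 + 0*2)² = (0 + 0)² = 0² = 0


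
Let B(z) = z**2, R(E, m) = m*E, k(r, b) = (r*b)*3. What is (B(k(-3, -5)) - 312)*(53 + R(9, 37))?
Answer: 661218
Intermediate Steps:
k(r, b) = 3*b*r (k(r, b) = (b*r)*3 = 3*b*r)
R(E, m) = E*m
(B(k(-3, -5)) - 312)*(53 + R(9, 37)) = ((3*(-5)*(-3))**2 - 312)*(53 + 9*37) = (45**2 - 312)*(53 + 333) = (2025 - 312)*386 = 1713*386 = 661218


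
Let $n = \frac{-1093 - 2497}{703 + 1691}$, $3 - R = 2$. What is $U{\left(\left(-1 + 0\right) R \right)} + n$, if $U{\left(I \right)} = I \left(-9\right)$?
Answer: $\frac{8978}{1197} \approx 7.5004$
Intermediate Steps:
$R = 1$ ($R = 3 - 2 = 1$)
$n = - \frac{1795}{1197}$ ($n = - \frac{3590}{2394} = \left(-3590\right) \frac{1}{2394} = - \frac{1795}{1197} \approx -1.4996$)
$U{\left(I \right)} = - 9 I$
$U{\left(\left(-1 + 0\right) R \right)} + n = - 9 \left(-1 + 0\right) 1 - \frac{1795}{1197} = - 9 \left(\left(-1\right) 1\right) - \frac{1795}{1197} = \left(-9\right) \left(-1\right) - \frac{1795}{1197} = 9 - \frac{1795}{1197} = \frac{8978}{1197}$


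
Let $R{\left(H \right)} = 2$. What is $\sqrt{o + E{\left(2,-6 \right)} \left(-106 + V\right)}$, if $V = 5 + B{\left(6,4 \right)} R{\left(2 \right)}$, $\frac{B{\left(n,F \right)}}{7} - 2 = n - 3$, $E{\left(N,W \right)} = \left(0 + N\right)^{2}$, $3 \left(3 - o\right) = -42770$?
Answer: $\frac{\sqrt{127221}}{3} \approx 118.89$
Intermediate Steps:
$o = \frac{42779}{3}$ ($o = 3 - - \frac{42770}{3} = 3 + \frac{42770}{3} = \frac{42779}{3} \approx 14260.0$)
$E{\left(N,W \right)} = N^{2}$
$B{\left(n,F \right)} = -7 + 7 n$ ($B{\left(n,F \right)} = 14 + 7 \left(n - 3\right) = 14 + 7 \left(-3 + n\right) = 14 + \left(-21 + 7 n\right) = -7 + 7 n$)
$V = 75$ ($V = 5 + \left(-7 + 7 \cdot 6\right) 2 = 5 + \left(-7 + 42\right) 2 = 5 + 35 \cdot 2 = 5 + 70 = 75$)
$\sqrt{o + E{\left(2,-6 \right)} \left(-106 + V\right)} = \sqrt{\frac{42779}{3} + 2^{2} \left(-106 + 75\right)} = \sqrt{\frac{42779}{3} + 4 \left(-31\right)} = \sqrt{\frac{42779}{3} - 124} = \sqrt{\frac{42407}{3}} = \frac{\sqrt{127221}}{3}$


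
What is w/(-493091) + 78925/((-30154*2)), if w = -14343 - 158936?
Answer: -28467097243/29737332028 ≈ -0.95728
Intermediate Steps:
w = -173279
w/(-493091) + 78925/((-30154*2)) = -173279/(-493091) + 78925/((-30154*2)) = -173279*(-1/493091) + 78925/(-60308) = 173279/493091 + 78925*(-1/60308) = 173279/493091 - 78925/60308 = -28467097243/29737332028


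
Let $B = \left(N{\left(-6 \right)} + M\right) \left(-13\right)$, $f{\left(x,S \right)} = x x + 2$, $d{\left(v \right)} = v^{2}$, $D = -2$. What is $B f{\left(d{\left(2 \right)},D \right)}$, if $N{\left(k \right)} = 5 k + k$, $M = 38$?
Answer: $-468$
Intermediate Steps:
$N{\left(k \right)} = 6 k$
$f{\left(x,S \right)} = 2 + x^{2}$ ($f{\left(x,S \right)} = x^{2} + 2 = 2 + x^{2}$)
$B = -26$ ($B = \left(6 \left(-6\right) + 38\right) \left(-13\right) = \left(-36 + 38\right) \left(-13\right) = 2 \left(-13\right) = -26$)
$B f{\left(d{\left(2 \right)},D \right)} = - 26 \left(2 + \left(2^{2}\right)^{2}\right) = - 26 \left(2 + 4^{2}\right) = - 26 \left(2 + 16\right) = \left(-26\right) 18 = -468$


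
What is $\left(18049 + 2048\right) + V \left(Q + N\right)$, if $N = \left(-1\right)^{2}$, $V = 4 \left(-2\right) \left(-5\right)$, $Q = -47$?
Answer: $18257$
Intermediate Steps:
$V = 40$ ($V = \left(-8\right) \left(-5\right) = 40$)
$N = 1$
$\left(18049 + 2048\right) + V \left(Q + N\right) = \left(18049 + 2048\right) + 40 \left(-47 + 1\right) = 20097 + 40 \left(-46\right) = 20097 - 1840 = 18257$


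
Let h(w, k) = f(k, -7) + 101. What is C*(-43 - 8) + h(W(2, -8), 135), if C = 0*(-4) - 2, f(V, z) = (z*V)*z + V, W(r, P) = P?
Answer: 6953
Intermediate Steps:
f(V, z) = V + V*z² (f(V, z) = (V*z)*z + V = V*z² + V = V + V*z²)
C = -2 (C = 0 - 2 = -2)
h(w, k) = 101 + 50*k (h(w, k) = k*(1 + (-7)²) + 101 = k*(1 + 49) + 101 = k*50 + 101 = 50*k + 101 = 101 + 50*k)
C*(-43 - 8) + h(W(2, -8), 135) = -2*(-43 - 8) + (101 + 50*135) = -2*(-51) + (101 + 6750) = 102 + 6851 = 6953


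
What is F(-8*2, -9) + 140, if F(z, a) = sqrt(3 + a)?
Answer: 140 + I*sqrt(6) ≈ 140.0 + 2.4495*I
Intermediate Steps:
F(-8*2, -9) + 140 = sqrt(3 - 9) + 140 = sqrt(-6) + 140 = I*sqrt(6) + 140 = 140 + I*sqrt(6)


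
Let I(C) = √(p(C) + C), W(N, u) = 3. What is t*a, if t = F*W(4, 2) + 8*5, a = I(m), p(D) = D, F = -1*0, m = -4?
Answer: 80*I*√2 ≈ 113.14*I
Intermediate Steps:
F = 0
I(C) = √2*√C (I(C) = √(C + C) = √(2*C) = √2*√C)
a = 2*I*√2 (a = √2*√(-4) = √2*(2*I) = 2*I*√2 ≈ 2.8284*I)
t = 40 (t = 0*3 + 8*5 = 0 + 40 = 40)
t*a = 40*(2*I*√2) = 80*I*√2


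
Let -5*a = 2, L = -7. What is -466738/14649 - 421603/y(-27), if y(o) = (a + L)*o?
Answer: -10448860999/4878117 ≈ -2142.0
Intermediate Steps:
a = -⅖ (a = -⅕*2 = -⅖ ≈ -0.40000)
y(o) = -37*o/5 (y(o) = (-⅖ - 7)*o = -37*o/5)
-466738/14649 - 421603/y(-27) = -466738/14649 - 421603/((-37/5*(-27))) = -466738*1/14649 - 421603/999/5 = -466738/14649 - 421603*5/999 = -466738/14649 - 2108015/999 = -10448860999/4878117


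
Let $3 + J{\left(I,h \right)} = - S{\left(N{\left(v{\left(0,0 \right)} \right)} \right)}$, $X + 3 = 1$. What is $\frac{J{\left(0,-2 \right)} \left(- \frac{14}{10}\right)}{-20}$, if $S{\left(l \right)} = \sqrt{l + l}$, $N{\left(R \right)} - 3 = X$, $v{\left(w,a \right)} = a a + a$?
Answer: $- \frac{21}{100} - \frac{7 \sqrt{2}}{100} \approx -0.30899$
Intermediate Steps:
$v{\left(w,a \right)} = a + a^{2}$ ($v{\left(w,a \right)} = a^{2} + a = a + a^{2}$)
$X = -2$ ($X = -3 + 1 = -2$)
$N{\left(R \right)} = 1$ ($N{\left(R \right)} = 3 - 2 = 1$)
$S{\left(l \right)} = \sqrt{2} \sqrt{l}$ ($S{\left(l \right)} = \sqrt{2 l} = \sqrt{2} \sqrt{l}$)
$J{\left(I,h \right)} = -3 - \sqrt{2}$ ($J{\left(I,h \right)} = -3 - \sqrt{2} \sqrt{1} = -3 - \sqrt{2} \cdot 1 = -3 - \sqrt{2}$)
$\frac{J{\left(0,-2 \right)} \left(- \frac{14}{10}\right)}{-20} = \frac{\left(-3 - \sqrt{2}\right) \left(- \frac{14}{10}\right)}{-20} = \left(-3 - \sqrt{2}\right) \left(\left(-14\right) \frac{1}{10}\right) \left(- \frac{1}{20}\right) = \left(-3 - \sqrt{2}\right) \left(- \frac{7}{5}\right) \left(- \frac{1}{20}\right) = \left(\frac{21}{5} + \frac{7 \sqrt{2}}{5}\right) \left(- \frac{1}{20}\right) = - \frac{21}{100} - \frac{7 \sqrt{2}}{100}$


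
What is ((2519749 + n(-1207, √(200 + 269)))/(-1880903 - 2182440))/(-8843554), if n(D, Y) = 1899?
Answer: 1260824/17967196620511 ≈ 7.0174e-8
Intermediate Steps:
((2519749 + n(-1207, √(200 + 269)))/(-1880903 - 2182440))/(-8843554) = ((2519749 + 1899)/(-1880903 - 2182440))/(-8843554) = (2521648/(-4063343))*(-1/8843554) = (2521648*(-1/4063343))*(-1/8843554) = -2521648/4063343*(-1/8843554) = 1260824/17967196620511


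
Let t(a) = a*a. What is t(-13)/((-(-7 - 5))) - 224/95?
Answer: 13367/1140 ≈ 11.725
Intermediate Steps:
t(a) = a²
t(-13)/((-(-7 - 5))) - 224/95 = (-13)²/((-(-7 - 5))) - 224/95 = 169/((-1*(-12))) - 224*1/95 = 169/12 - 224/95 = 13367/1140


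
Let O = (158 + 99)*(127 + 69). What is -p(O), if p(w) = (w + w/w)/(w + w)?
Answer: -50373/100744 ≈ -0.50001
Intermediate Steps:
O = 50372 (O = 257*196 = 50372)
p(w) = (1 + w)/(2*w) (p(w) = (w + 1)/((2*w)) = (1 + w)*(1/(2*w)) = (1 + w)/(2*w))
-p(O) = -(1 + 50372)/(2*50372) = -50373/(2*50372) = -1*50373/100744 = -50373/100744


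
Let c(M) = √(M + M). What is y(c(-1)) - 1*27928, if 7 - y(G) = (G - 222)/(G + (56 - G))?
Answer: -781677/28 - I*√2/56 ≈ -27917.0 - 0.025254*I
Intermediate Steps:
c(M) = √2*√M (c(M) = √(2*M) = √2*√M)
y(G) = 307/28 - G/56 (y(G) = 7 - (G - 222)/(G + (56 - G)) = 7 - (-222 + G)/56 = 7 - (-111/28 + G/56) = 7 + (111/28 - G/56) = 307/28 - G/56)
y(c(-1)) - 1*27928 = (307/28 - √2*√(-1)/56) - 1*27928 = (307/28 - √2*I/56) - 27928 = (307/28 - I*√2/56) - 27928 = -781677/28 - I*√2/56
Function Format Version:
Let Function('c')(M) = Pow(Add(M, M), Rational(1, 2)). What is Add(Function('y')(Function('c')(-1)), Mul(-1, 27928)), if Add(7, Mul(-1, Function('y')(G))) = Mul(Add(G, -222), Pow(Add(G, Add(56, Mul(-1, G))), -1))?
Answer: Add(Rational(-781677, 28), Mul(Rational(-1, 56), I, Pow(2, Rational(1, 2)))) ≈ Add(-27917., Mul(-0.025254, I))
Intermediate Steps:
Function('c')(M) = Mul(Pow(2, Rational(1, 2)), Pow(M, Rational(1, 2))) (Function('c')(M) = Pow(Mul(2, M), Rational(1, 2)) = Mul(Pow(2, Rational(1, 2)), Pow(M, Rational(1, 2))))
Function('y')(G) = Add(Rational(307, 28), Mul(Rational(-1, 56), G)) (Function('y')(G) = Add(7, Mul(-1, Mul(Add(G, -222), Pow(Add(G, Add(56, Mul(-1, G))), -1)))) = Add(7, Mul(-1, Mul(Add(-222, G), Pow(56, -1)))) = Add(7, Mul(-1, Mul(Add(-222, G), Rational(1, 56)))) = Add(7, Mul(-1, Add(Rational(-111, 28), Mul(Rational(1, 56), G)))) = Add(7, Add(Rational(111, 28), Mul(Rational(-1, 56), G))) = Add(Rational(307, 28), Mul(Rational(-1, 56), G)))
Add(Function('y')(Function('c')(-1)), Mul(-1, 27928)) = Add(Add(Rational(307, 28), Mul(Rational(-1, 56), Mul(Pow(2, Rational(1, 2)), Pow(-1, Rational(1, 2))))), Mul(-1, 27928)) = Add(Add(Rational(307, 28), Mul(Rational(-1, 56), Mul(Pow(2, Rational(1, 2)), I))), -27928) = Add(Add(Rational(307, 28), Mul(Rational(-1, 56), Mul(I, Pow(2, Rational(1, 2))))), -27928) = Add(Add(Rational(307, 28), Mul(Rational(-1, 56), I, Pow(2, Rational(1, 2)))), -27928) = Add(Rational(-781677, 28), Mul(Rational(-1, 56), I, Pow(2, Rational(1, 2))))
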